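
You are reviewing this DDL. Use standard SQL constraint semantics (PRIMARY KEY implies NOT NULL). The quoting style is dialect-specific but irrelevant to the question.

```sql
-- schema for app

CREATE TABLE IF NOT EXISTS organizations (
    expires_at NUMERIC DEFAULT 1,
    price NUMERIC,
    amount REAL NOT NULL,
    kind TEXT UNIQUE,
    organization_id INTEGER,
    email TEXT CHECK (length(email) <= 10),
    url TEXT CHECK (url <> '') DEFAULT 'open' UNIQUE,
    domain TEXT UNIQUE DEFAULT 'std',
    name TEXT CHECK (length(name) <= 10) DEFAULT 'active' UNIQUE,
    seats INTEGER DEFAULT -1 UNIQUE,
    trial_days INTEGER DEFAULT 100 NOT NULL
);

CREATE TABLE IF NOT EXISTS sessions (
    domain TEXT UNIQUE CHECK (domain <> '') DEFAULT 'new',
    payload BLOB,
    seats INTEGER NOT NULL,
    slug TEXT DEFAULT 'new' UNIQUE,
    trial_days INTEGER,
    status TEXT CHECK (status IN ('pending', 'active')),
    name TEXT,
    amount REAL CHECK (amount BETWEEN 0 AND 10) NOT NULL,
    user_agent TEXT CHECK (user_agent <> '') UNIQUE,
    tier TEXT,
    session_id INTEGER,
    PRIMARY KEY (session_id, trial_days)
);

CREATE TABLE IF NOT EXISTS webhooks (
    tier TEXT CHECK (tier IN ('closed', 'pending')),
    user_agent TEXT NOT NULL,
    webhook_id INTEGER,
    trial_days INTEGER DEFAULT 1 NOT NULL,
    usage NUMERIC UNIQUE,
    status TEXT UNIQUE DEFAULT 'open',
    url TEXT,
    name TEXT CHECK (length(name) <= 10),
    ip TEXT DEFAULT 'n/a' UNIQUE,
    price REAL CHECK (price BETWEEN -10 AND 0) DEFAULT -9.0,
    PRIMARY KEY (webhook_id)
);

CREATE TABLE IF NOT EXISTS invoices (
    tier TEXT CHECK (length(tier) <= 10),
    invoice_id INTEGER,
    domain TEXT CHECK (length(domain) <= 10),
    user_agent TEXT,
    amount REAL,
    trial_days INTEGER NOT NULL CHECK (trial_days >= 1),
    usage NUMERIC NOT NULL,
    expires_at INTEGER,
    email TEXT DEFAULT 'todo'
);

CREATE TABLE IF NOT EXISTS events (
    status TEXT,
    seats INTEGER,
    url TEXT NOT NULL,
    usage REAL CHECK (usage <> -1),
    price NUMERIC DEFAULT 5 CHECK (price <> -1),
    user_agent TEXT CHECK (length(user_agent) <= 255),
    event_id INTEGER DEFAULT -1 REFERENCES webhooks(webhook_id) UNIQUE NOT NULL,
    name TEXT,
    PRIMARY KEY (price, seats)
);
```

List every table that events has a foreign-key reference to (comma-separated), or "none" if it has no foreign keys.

- event_id REFERENCES webhooks(webhook_id).

webhooks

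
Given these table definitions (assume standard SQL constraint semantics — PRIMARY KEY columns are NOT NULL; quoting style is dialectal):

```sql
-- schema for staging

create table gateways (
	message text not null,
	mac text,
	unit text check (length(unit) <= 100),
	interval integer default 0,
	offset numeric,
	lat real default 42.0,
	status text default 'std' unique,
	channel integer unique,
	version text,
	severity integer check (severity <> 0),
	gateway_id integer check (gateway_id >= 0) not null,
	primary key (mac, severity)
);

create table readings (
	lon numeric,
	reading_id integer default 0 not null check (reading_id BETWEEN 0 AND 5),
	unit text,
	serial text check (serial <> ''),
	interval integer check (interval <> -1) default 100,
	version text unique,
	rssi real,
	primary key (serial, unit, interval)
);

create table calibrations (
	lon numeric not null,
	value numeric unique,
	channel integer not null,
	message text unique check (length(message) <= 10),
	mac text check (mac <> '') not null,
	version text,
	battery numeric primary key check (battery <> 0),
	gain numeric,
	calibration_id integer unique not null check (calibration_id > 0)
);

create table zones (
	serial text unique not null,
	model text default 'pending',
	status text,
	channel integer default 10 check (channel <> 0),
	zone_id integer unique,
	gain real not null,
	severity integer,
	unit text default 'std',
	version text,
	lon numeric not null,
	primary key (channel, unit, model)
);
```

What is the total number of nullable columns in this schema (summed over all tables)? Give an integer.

18

gateways: 7 nullable (unit, interval, offset, lat, status, channel, version — PK (mac, severity) and explicit NOT NULL columns excluded).
readings: 3 nullable (lon, version, rssi — PK (serial, unit, interval) and explicit NOT NULL columns excluded).
calibrations: 4 nullable (value, message, version, gain — PK (battery) and explicit NOT NULL columns excluded).
zones: 4 nullable (status, zone_id, severity, version — PK (channel, unit, model) and explicit NOT NULL columns excluded).
Total: 7 + 3 + 4 + 4 = 18.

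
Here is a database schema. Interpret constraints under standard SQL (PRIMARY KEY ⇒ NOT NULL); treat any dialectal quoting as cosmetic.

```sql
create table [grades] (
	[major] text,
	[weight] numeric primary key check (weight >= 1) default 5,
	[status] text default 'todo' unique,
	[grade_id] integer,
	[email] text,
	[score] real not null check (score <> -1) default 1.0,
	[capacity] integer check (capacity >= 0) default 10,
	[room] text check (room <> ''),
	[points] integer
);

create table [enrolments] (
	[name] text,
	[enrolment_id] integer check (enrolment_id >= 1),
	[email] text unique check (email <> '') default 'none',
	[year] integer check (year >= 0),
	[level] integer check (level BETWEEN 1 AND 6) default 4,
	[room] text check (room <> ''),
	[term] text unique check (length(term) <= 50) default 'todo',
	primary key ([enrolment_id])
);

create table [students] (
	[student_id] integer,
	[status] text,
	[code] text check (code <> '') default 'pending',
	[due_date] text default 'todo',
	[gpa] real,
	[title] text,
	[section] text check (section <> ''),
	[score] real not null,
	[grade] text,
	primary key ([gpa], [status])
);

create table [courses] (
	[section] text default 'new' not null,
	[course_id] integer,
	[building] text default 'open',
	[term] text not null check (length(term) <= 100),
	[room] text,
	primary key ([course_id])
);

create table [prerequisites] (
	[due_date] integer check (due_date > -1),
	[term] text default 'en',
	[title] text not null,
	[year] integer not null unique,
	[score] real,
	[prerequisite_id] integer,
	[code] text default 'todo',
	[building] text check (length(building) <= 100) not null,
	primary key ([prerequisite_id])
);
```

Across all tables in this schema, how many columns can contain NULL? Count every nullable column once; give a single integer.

grades: 7 nullable (major, status, grade_id, email, capacity, room, points — PK (weight) and explicit NOT NULL columns excluded).
enrolments: 6 nullable (name, email, year, level, room, term — PK (enrolment_id) and explicit NOT NULL columns excluded).
students: 6 nullable (student_id, code, due_date, title, section, grade — PK (gpa, status) and explicit NOT NULL columns excluded).
courses: 2 nullable (building, room — PK (course_id) and explicit NOT NULL columns excluded).
prerequisites: 4 nullable (due_date, term, score, code — PK (prerequisite_id) and explicit NOT NULL columns excluded).
Total: 7 + 6 + 6 + 2 + 4 = 25.

25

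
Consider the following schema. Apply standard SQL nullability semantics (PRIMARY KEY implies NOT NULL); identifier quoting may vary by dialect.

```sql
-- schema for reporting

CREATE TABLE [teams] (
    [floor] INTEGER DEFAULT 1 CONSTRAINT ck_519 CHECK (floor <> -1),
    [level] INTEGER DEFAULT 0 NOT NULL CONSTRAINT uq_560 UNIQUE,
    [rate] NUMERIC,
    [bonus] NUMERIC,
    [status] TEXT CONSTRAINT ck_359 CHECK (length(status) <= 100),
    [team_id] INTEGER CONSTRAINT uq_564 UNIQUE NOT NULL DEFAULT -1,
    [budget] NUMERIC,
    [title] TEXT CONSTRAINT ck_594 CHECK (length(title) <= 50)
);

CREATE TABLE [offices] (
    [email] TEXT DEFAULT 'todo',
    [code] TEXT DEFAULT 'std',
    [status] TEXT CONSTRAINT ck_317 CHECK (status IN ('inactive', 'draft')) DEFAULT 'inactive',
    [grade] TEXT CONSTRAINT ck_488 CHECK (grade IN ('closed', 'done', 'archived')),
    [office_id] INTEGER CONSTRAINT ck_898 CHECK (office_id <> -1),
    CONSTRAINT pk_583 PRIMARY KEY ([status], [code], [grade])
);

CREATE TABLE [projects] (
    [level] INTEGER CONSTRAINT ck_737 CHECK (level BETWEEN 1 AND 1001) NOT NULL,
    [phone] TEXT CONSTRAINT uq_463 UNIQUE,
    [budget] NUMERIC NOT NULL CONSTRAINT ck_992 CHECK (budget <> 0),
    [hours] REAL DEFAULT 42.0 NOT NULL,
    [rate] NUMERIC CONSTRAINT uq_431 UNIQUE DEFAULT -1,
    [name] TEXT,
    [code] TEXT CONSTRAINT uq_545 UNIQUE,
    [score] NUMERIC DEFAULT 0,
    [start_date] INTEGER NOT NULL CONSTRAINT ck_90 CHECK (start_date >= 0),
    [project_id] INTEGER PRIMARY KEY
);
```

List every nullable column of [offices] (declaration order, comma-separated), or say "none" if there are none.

email, office_id

- email: DEFAULT only fills an omitted column; an explicit NULL is still allowed → nullable.
- code: part of the PRIMARY KEY, which implies NOT NULL → not nullable.
- status: part of the PRIMARY KEY, which implies NOT NULL → not nullable.
- grade: part of the PRIMARY KEY, which implies NOT NULL → not nullable.
- office_id: CHECK does not forbid NULL (a CHECK constraint passes when its expression is NULL) → nullable.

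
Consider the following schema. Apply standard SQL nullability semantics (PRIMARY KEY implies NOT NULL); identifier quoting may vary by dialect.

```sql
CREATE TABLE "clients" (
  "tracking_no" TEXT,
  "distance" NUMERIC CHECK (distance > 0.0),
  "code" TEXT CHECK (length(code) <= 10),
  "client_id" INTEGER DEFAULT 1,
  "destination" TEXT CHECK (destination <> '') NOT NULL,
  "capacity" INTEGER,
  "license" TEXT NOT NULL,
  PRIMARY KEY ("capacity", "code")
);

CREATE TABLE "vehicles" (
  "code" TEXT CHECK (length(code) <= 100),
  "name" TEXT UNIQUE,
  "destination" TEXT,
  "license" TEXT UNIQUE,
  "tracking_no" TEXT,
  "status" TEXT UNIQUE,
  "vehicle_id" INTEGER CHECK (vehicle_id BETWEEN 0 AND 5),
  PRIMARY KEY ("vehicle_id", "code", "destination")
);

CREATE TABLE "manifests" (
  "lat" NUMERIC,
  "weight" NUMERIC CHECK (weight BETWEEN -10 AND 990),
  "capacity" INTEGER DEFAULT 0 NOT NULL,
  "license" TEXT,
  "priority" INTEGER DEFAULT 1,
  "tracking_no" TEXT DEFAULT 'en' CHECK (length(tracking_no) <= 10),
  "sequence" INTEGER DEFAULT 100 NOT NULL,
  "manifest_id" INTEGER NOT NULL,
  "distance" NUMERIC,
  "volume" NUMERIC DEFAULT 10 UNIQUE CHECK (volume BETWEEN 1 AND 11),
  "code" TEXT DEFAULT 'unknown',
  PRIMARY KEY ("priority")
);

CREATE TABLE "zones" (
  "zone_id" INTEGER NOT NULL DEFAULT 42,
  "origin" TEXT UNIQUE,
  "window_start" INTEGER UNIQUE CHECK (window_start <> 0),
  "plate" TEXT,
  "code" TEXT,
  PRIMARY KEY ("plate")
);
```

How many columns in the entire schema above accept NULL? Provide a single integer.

17

clients: 3 nullable (tracking_no, distance, client_id — PK (capacity, code) and explicit NOT NULL columns excluded).
vehicles: 4 nullable (name, license, tracking_no, status — PK (vehicle_id, code, destination) and explicit NOT NULL columns excluded).
manifests: 7 nullable (lat, weight, license, tracking_no, distance, volume, code — PK (priority) and explicit NOT NULL columns excluded).
zones: 3 nullable (origin, window_start, code — PK (plate) and explicit NOT NULL columns excluded).
Total: 3 + 4 + 7 + 3 = 17.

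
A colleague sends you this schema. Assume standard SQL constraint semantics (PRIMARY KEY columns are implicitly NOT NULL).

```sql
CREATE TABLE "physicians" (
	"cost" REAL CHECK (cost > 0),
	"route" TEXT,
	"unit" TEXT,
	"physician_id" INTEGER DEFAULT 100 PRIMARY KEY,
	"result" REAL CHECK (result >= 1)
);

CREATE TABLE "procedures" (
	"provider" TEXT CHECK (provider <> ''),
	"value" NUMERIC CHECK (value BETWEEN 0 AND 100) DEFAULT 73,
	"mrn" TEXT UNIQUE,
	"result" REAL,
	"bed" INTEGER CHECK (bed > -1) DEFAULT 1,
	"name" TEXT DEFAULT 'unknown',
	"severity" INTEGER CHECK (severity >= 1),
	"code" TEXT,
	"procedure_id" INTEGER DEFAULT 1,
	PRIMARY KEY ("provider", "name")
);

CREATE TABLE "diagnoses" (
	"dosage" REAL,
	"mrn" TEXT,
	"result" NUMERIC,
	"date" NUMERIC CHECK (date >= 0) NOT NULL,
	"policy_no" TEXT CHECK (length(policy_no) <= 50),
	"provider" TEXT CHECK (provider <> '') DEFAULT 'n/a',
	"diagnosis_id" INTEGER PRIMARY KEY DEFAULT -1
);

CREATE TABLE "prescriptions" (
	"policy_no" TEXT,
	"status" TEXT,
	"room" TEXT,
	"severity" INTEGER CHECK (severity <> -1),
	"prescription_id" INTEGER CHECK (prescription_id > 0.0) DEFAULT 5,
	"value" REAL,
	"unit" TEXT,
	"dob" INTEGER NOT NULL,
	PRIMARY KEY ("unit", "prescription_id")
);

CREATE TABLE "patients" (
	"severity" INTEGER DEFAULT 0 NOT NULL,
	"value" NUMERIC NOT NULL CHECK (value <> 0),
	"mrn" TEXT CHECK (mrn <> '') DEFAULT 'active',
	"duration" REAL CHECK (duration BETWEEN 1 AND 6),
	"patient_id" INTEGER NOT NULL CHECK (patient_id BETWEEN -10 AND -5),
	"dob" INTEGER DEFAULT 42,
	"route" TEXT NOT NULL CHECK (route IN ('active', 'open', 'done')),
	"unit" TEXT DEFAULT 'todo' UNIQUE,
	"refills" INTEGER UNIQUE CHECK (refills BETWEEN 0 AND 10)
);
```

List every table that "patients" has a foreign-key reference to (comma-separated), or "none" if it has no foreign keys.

none

No column in patients has a REFERENCES clause.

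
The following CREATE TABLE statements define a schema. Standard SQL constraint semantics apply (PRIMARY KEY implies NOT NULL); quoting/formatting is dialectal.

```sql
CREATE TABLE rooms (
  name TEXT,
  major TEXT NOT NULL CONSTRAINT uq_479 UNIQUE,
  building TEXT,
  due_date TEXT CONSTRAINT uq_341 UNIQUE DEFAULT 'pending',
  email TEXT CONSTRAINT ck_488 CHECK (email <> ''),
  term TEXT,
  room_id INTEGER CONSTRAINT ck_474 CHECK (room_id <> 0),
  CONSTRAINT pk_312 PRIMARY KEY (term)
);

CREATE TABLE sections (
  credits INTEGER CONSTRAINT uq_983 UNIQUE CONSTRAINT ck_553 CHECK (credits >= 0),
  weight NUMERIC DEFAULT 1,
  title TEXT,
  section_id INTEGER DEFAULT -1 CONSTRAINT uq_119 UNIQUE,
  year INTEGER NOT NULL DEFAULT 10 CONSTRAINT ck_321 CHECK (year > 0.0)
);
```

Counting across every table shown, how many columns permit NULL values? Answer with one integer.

9

rooms: 5 nullable (name, building, due_date, email, room_id — PK (term) and explicit NOT NULL columns excluded).
sections: 4 nullable (credits, weight, title, section_id — PK none and explicit NOT NULL columns excluded).
Total: 5 + 4 = 9.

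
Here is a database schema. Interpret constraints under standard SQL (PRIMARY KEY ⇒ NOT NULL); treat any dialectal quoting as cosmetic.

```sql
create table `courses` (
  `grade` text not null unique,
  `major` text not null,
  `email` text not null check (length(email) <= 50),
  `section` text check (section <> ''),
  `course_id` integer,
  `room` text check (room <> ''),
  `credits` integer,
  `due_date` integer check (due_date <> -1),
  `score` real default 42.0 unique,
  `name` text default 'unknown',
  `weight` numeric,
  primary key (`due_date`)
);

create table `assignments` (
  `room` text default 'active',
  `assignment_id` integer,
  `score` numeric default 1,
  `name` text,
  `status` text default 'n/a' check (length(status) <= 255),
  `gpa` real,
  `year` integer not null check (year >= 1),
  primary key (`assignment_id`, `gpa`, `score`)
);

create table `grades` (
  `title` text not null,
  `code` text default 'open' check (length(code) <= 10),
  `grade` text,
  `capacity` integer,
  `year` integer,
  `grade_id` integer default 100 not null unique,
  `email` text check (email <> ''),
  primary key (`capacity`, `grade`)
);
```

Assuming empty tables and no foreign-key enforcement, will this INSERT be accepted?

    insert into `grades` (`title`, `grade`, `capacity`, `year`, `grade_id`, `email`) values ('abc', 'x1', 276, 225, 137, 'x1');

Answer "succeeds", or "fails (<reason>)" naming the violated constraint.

NOT NULL columns: capacity is supplied; grade is supplied; grade_id is supplied; title is supplied.
CHECK constraints: 'x1' satisfies (email <> '').
No constraint is violated.

succeeds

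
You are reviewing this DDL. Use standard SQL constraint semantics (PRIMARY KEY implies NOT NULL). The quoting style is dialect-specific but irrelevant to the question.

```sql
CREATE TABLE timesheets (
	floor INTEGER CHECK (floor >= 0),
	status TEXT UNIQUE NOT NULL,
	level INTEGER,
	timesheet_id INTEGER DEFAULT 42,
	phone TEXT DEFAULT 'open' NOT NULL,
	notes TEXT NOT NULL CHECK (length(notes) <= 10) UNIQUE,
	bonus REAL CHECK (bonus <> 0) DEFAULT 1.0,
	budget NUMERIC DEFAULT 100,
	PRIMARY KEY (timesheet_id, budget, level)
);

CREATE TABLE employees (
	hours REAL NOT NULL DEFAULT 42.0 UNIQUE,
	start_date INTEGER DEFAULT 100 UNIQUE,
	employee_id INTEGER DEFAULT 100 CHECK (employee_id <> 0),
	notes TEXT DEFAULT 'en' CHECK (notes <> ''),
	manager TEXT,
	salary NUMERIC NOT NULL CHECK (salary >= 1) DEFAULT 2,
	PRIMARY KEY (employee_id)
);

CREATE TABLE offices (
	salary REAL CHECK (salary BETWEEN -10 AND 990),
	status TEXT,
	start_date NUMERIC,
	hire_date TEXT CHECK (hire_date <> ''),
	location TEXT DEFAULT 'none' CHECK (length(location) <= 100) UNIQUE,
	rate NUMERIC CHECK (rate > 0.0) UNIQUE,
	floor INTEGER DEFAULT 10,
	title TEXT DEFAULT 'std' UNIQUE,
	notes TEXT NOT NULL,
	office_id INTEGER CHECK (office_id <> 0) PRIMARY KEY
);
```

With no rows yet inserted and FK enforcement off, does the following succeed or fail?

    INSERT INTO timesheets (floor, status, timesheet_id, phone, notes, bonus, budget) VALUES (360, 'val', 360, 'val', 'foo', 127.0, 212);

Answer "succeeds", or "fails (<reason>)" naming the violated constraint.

fails (NOT NULL on level)

level is omitted from the column list and has no DEFAULT, so it would receive NULL.
But level is part of the PRIMARY KEY (implied NOT NULL).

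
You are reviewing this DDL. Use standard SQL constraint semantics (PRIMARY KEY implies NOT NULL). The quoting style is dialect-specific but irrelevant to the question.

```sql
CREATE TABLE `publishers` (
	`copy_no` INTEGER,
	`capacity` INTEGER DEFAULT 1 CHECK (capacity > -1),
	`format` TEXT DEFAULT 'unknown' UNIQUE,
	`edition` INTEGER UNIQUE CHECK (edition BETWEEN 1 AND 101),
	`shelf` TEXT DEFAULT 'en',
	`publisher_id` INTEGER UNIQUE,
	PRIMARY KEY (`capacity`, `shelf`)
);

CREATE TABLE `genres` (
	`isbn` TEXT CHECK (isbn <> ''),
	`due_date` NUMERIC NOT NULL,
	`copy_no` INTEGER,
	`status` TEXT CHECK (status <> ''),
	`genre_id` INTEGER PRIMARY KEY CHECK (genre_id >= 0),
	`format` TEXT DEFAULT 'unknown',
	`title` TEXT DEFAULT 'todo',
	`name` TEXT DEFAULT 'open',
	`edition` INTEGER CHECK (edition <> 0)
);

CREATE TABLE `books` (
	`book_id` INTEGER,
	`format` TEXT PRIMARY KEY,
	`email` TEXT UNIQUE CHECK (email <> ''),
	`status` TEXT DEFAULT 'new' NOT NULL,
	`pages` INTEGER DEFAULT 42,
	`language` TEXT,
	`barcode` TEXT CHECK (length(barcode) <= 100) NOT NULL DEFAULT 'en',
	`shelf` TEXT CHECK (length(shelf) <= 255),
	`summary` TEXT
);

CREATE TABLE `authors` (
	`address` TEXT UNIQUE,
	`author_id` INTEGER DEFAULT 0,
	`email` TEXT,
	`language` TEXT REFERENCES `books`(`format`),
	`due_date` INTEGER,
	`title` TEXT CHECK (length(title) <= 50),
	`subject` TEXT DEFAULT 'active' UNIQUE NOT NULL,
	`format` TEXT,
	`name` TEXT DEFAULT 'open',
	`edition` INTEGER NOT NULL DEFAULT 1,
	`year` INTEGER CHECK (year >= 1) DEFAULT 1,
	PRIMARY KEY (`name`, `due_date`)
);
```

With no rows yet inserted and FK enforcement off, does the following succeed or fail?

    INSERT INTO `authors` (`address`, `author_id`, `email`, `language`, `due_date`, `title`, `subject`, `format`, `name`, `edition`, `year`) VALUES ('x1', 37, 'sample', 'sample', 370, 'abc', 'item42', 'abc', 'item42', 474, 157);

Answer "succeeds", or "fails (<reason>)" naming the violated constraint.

NOT NULL columns: due_date is supplied; edition is supplied; name is supplied; subject is supplied.
CHECK constraints: 'abc' satisfies (length(title) <= 50); 157 satisfies (year >= 1).
No constraint is violated.

succeeds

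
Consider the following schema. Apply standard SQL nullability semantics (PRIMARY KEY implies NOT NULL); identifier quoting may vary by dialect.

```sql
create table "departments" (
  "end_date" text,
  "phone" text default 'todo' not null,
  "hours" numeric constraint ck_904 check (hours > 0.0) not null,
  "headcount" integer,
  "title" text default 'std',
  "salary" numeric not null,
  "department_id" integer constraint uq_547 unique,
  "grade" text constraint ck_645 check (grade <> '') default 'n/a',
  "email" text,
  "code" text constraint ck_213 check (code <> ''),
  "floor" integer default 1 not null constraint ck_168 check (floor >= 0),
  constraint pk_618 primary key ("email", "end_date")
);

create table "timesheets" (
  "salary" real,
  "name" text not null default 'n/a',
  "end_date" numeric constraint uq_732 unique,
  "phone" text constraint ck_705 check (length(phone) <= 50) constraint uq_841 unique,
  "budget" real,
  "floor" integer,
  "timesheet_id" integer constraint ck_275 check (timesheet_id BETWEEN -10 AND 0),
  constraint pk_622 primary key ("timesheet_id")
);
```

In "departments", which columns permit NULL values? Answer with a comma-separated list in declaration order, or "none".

- end_date: part of the PRIMARY KEY, which implies NOT NULL → not nullable.
- phone: declared NOT NULL → not nullable.
- hours: declared NOT NULL → not nullable.
- headcount: no NOT NULL constraint applies → nullable.
- title: DEFAULT only fills an omitted column; an explicit NULL is still allowed → nullable.
- salary: declared NOT NULL → not nullable.
- department_id: UNIQUE does not imply NOT NULL → nullable.
- grade: CHECK does not forbid NULL (a CHECK constraint passes when its expression is NULL) → nullable.
- email: part of the PRIMARY KEY, which implies NOT NULL → not nullable.
- code: CHECK does not forbid NULL (a CHECK constraint passes when its expression is NULL) → nullable.
- floor: declared NOT NULL → not nullable.

headcount, title, department_id, grade, code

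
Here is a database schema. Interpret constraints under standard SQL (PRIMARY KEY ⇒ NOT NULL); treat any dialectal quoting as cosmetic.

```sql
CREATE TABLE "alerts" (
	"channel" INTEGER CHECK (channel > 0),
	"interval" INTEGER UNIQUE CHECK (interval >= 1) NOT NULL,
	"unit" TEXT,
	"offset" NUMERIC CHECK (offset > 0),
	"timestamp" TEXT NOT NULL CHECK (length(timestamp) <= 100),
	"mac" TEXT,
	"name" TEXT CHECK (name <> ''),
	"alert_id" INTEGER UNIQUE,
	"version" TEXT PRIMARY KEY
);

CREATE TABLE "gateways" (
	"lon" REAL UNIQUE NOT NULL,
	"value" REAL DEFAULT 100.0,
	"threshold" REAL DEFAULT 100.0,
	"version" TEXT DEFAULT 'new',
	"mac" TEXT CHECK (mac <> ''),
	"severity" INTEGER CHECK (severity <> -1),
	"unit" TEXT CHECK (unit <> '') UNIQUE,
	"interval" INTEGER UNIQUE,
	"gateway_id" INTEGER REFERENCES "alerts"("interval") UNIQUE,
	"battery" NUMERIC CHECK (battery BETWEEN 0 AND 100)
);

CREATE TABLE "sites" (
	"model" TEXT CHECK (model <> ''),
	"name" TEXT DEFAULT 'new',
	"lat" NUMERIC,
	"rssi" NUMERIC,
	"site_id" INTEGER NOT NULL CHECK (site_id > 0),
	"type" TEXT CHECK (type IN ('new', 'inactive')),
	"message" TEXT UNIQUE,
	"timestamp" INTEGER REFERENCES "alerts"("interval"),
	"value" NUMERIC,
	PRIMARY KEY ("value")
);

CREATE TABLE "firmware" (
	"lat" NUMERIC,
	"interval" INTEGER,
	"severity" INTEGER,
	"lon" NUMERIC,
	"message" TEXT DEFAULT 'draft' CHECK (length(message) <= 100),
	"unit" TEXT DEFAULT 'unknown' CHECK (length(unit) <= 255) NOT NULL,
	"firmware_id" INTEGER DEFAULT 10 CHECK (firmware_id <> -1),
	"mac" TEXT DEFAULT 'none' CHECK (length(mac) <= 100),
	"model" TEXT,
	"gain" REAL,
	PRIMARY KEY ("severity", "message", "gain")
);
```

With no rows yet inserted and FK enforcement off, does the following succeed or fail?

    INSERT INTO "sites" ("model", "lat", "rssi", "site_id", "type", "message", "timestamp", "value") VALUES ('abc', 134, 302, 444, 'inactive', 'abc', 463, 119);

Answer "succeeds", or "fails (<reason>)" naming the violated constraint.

succeeds

NOT NULL columns: site_id is supplied; value is supplied.
CHECK constraints: 'abc' satisfies (model <> ''); 444 satisfies (site_id > 0); 'inactive' satisfies (type IN ('new', 'inactive')).
No constraint is violated.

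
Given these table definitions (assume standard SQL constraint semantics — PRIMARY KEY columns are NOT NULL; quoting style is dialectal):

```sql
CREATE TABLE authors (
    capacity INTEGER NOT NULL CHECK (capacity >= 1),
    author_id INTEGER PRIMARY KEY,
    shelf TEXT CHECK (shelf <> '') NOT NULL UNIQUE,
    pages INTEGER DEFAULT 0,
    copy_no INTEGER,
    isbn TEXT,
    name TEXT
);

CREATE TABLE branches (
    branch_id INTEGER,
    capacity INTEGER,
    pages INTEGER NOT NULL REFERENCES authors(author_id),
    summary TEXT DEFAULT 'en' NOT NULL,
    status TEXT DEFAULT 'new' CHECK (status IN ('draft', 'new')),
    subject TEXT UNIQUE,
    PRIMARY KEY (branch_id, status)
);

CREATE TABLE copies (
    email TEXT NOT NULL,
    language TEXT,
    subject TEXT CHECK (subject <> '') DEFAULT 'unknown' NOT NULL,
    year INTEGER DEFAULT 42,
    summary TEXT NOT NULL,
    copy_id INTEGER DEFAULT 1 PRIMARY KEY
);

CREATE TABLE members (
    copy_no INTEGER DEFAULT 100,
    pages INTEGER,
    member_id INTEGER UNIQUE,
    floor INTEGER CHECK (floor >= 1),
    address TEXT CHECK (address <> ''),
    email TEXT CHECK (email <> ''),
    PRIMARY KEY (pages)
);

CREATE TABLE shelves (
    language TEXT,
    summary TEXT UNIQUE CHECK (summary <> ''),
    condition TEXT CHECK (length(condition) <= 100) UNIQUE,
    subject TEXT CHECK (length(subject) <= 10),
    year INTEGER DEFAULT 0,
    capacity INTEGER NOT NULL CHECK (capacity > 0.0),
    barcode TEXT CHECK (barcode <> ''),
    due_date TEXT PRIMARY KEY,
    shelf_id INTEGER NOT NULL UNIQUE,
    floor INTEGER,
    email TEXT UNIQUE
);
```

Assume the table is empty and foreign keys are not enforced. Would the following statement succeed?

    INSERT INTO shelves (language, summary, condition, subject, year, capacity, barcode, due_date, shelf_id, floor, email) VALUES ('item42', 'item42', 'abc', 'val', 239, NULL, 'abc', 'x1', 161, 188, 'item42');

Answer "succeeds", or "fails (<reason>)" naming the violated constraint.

capacity is explicitly set to NULL, but capacity is declared NOT NULL.

fails (NOT NULL on capacity)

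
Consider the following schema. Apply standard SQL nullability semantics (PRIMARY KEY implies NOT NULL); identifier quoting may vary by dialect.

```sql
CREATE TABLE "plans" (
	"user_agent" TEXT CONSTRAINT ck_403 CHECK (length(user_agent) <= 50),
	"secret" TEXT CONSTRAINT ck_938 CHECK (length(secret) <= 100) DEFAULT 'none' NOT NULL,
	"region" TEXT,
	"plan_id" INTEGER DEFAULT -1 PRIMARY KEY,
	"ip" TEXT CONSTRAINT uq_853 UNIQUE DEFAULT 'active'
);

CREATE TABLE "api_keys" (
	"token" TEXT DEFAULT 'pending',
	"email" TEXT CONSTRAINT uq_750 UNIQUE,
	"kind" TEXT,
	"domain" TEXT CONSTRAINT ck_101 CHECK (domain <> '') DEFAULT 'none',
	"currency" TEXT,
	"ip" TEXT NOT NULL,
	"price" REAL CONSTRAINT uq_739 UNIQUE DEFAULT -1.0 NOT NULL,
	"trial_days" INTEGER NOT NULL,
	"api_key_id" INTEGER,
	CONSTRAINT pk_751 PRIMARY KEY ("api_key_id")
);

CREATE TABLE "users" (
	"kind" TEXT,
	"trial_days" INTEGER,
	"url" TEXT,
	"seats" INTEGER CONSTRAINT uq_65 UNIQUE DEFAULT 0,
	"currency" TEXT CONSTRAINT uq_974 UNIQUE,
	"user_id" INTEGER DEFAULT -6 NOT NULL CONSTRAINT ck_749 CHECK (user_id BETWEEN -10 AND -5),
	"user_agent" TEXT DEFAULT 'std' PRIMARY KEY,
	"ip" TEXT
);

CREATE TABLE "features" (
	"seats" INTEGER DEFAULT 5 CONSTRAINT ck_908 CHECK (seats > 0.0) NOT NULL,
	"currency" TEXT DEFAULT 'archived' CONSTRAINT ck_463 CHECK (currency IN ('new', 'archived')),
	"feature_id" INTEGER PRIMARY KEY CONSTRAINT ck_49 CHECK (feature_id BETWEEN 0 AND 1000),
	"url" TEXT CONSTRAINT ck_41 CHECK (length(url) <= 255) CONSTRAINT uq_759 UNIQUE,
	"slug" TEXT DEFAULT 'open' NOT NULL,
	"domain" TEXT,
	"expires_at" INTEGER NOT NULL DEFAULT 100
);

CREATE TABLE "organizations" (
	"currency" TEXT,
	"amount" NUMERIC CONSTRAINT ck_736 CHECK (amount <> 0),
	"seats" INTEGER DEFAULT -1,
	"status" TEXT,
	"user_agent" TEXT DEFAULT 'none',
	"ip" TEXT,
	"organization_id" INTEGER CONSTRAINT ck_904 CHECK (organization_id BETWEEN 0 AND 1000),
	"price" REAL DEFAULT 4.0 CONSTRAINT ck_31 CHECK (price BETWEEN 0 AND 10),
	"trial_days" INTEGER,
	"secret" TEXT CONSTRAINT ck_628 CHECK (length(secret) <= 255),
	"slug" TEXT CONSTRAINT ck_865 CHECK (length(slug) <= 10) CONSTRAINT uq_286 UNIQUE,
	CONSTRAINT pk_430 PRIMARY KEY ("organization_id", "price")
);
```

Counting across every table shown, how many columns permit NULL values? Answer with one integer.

26

plans: 3 nullable (user_agent, region, ip — PK (plan_id) and explicit NOT NULL columns excluded).
api_keys: 5 nullable (token, email, kind, domain, currency — PK (api_key_id) and explicit NOT NULL columns excluded).
users: 6 nullable (kind, trial_days, url, seats, currency, ip — PK (user_agent) and explicit NOT NULL columns excluded).
features: 3 nullable (currency, url, domain — PK (feature_id) and explicit NOT NULL columns excluded).
organizations: 9 nullable (currency, amount, seats, status, user_agent, ip, trial_days, secret, slug — PK (organization_id, price) and explicit NOT NULL columns excluded).
Total: 3 + 5 + 6 + 3 + 9 = 26.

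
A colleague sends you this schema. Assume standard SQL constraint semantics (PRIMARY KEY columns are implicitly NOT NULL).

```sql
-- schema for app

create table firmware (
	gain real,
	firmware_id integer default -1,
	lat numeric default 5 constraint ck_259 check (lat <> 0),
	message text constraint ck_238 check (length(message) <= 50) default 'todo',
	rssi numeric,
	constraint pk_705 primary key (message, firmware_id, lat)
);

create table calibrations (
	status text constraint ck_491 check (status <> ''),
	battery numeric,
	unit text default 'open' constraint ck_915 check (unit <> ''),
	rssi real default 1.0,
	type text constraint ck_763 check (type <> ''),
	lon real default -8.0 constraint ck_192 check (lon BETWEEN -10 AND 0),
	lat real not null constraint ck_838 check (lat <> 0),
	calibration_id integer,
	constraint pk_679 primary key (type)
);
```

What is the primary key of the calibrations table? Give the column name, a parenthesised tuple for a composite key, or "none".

type is declared PRIMARY KEY as a table-level PRIMARY KEY clause.

type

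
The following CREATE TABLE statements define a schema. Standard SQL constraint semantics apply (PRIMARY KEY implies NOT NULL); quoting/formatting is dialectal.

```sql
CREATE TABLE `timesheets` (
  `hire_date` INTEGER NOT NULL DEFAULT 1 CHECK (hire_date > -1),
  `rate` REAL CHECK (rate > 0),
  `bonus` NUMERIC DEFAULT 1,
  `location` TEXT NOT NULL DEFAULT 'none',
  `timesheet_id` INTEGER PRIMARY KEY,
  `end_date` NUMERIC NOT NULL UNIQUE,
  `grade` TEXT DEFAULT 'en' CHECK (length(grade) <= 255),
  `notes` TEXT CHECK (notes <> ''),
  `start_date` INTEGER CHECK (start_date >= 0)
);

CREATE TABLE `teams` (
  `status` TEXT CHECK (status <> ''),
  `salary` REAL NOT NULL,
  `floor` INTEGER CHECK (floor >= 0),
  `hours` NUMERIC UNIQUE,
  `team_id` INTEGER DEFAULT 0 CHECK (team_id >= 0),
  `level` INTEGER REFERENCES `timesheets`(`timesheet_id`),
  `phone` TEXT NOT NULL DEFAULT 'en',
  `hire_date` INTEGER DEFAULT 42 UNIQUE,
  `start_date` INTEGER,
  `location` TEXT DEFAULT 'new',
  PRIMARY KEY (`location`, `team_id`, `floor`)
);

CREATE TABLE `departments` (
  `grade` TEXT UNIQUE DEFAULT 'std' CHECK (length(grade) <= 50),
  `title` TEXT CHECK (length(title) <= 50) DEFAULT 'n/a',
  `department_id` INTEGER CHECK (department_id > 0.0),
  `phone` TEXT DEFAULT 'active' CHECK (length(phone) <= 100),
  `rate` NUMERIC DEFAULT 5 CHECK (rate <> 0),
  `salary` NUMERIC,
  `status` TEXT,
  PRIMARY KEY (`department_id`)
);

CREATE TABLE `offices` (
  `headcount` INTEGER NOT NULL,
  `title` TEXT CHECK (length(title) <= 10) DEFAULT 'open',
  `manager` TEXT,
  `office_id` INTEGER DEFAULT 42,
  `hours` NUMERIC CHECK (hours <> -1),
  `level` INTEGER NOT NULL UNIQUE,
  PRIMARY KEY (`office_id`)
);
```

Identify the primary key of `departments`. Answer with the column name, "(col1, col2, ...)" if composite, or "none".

department_id

department_id is declared PRIMARY KEY as a table-level PRIMARY KEY clause.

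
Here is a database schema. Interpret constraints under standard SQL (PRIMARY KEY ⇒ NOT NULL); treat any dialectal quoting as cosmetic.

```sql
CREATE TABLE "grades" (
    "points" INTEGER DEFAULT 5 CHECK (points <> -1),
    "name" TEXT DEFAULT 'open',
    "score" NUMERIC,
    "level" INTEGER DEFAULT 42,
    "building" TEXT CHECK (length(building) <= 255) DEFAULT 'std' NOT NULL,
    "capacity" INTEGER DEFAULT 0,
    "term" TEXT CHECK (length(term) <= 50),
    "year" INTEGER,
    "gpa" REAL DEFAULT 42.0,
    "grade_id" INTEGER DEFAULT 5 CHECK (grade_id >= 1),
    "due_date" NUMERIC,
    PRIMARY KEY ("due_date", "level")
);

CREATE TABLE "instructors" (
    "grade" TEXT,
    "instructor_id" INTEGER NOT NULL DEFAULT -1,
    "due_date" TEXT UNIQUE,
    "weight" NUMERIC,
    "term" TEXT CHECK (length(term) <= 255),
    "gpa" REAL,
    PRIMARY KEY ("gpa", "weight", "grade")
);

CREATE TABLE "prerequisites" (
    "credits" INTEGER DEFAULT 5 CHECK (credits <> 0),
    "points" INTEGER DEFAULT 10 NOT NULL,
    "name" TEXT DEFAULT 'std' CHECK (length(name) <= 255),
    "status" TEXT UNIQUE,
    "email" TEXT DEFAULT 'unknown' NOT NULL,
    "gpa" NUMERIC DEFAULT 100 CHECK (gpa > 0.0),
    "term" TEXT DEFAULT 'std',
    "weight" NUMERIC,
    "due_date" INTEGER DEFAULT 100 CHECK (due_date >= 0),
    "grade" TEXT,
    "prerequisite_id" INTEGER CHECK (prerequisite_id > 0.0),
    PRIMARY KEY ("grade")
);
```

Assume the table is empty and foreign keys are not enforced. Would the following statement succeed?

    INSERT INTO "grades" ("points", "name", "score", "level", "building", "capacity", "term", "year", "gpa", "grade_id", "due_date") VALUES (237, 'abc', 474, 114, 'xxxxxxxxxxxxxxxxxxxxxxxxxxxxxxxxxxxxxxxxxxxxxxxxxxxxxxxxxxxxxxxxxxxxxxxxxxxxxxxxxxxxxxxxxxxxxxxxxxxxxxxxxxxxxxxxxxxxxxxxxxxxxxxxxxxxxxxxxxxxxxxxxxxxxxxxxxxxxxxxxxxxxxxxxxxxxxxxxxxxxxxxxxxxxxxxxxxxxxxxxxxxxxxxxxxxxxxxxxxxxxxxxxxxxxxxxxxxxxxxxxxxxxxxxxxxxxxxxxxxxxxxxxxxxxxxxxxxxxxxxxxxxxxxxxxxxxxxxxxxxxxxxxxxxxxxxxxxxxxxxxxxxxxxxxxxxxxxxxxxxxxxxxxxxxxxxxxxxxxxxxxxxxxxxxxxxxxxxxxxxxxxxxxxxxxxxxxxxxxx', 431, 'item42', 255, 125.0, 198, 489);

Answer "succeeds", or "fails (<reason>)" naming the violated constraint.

fails (CHECK on building)

The value 'xxxxxxxxxxxxxxxxxxxxxxxxxxxxxxxxxxxxxxxxxxxxxxxxxxxxxxxxxxxxxxxxxxxxxxxxxxxxxxxxxxxxxxxxxxxxxxxxxxxxxxxxxxxxxxxxxxxxxxxxxxxxxxxxxxxxxxxxxxxxxxxxxxxxxxxxxxxxxxxxxxxxxxxxxxxxxxxxxxxxxxxxxxxxxxxxxxxxxxxxxxxxxxxxxxxxxxxxxxxxxxxxxxxxxxxxxxxxxxxxxxxxxxxxxxxxxxxxxxxxxxxxxxxxxxxxxxxxxxxxxxxxxxxxxxxxxxxxxxxxxxxxxxxxxxxxxxxxxxxxxxxxxxxxxxxxxxxxxxxxxxxxxxxxxxxxxxxxxxxxxxxxxxxxxxxxxxxxxxxxxxxxxxxxxxxxxxxxxxxx' for building violates CHECK (length(building) <= 255).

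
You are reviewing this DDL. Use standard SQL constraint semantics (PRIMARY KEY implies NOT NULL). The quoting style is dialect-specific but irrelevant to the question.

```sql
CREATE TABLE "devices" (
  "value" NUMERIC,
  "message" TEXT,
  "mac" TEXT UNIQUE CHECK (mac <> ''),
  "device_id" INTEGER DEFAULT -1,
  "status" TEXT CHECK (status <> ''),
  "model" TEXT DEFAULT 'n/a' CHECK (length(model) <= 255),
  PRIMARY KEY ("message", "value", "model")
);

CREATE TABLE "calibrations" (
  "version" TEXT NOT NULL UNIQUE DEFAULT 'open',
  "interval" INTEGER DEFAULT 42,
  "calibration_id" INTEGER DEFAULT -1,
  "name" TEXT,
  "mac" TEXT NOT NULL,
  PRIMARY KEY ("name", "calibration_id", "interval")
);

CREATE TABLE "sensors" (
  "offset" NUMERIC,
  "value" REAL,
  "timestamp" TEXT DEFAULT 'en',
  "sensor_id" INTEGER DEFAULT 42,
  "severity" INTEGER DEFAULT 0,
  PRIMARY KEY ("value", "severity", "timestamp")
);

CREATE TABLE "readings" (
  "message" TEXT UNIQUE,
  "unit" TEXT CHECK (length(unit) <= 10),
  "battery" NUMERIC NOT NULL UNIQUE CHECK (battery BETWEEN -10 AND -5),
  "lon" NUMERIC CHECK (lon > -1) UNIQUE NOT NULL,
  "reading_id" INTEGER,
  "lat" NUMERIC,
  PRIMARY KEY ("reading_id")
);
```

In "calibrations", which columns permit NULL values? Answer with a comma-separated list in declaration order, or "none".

none

- version: declared NOT NULL → not nullable.
- interval: part of the PRIMARY KEY, which implies NOT NULL → not nullable.
- calibration_id: part of the PRIMARY KEY, which implies NOT NULL → not nullable.
- name: part of the PRIMARY KEY, which implies NOT NULL → not nullable.
- mac: declared NOT NULL → not nullable.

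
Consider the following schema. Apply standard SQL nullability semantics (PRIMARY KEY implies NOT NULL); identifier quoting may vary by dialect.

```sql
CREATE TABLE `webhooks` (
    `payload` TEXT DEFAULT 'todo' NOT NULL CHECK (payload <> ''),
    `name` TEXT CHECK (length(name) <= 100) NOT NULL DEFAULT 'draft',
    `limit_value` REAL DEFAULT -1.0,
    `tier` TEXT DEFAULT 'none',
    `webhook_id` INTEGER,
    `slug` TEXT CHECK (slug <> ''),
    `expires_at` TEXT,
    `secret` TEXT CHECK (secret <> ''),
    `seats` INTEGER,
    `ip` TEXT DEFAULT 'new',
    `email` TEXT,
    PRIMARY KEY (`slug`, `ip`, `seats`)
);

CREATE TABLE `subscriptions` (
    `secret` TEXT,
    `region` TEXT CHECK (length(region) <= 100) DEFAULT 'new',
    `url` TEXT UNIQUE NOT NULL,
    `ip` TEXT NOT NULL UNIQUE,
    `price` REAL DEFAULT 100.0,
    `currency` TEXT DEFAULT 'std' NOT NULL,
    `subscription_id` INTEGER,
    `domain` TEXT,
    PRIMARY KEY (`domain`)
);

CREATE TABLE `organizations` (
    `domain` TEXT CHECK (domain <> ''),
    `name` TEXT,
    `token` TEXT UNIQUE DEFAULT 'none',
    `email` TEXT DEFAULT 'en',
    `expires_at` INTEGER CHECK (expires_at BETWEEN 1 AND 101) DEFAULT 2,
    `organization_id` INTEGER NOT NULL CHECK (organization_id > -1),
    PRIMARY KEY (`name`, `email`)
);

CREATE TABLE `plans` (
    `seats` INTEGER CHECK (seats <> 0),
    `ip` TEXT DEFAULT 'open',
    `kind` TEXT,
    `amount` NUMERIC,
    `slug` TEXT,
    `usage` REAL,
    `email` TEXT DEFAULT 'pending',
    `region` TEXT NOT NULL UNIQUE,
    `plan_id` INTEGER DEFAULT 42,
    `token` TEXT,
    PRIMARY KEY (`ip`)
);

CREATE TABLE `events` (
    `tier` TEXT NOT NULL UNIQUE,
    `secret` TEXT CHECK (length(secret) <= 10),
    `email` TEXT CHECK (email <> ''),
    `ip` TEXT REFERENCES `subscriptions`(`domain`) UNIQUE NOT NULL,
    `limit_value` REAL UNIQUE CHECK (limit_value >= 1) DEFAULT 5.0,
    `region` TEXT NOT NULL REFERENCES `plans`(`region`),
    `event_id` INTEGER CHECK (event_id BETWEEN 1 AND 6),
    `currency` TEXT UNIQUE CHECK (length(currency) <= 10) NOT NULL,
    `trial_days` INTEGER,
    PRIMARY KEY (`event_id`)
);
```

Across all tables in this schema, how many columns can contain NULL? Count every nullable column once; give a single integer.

25

webhooks: 6 nullable (limit_value, tier, webhook_id, expires_at, secret, email — PK (slug, ip, seats) and explicit NOT NULL columns excluded).
subscriptions: 4 nullable (secret, region, price, subscription_id — PK (domain) and explicit NOT NULL columns excluded).
organizations: 3 nullable (domain, token, expires_at — PK (name, email) and explicit NOT NULL columns excluded).
plans: 8 nullable (seats, kind, amount, slug, usage, email, plan_id, token — PK (ip) and explicit NOT NULL columns excluded).
events: 4 nullable (secret, email, limit_value, trial_days — PK (event_id) and explicit NOT NULL columns excluded).
Total: 6 + 4 + 3 + 8 + 4 = 25.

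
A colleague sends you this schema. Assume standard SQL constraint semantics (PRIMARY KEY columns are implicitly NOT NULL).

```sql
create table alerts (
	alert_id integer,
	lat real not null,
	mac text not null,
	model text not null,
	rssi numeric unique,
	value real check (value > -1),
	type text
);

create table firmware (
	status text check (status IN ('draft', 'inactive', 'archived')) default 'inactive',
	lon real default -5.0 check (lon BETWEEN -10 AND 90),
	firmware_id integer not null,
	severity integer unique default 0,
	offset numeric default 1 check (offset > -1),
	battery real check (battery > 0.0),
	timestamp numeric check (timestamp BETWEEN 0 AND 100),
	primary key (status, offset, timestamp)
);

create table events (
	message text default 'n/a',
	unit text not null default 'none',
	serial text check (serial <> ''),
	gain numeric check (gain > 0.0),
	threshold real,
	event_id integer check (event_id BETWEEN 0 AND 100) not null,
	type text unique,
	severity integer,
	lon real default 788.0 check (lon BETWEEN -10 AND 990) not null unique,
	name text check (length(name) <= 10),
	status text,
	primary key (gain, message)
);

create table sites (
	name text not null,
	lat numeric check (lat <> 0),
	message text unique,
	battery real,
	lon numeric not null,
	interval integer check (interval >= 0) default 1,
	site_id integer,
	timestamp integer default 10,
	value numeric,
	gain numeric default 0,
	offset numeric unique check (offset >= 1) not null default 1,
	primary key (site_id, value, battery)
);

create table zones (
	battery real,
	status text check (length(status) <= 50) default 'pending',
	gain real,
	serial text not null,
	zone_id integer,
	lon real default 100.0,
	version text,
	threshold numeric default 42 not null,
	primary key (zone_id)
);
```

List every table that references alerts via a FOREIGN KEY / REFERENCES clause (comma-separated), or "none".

No REFERENCES clause anywhere in the schema names alerts.

none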